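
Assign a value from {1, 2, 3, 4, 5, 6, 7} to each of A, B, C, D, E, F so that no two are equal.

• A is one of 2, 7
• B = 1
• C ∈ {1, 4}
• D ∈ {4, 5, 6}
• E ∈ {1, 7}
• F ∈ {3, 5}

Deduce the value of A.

2

B's domain is down to {1}, so B = 1. Remove 1 from C, E.
C has just one choice, so C = 4. Remove 4 from D.
E's domain is down to {7}, so E = 7. So A can't be 7.
So A = 2.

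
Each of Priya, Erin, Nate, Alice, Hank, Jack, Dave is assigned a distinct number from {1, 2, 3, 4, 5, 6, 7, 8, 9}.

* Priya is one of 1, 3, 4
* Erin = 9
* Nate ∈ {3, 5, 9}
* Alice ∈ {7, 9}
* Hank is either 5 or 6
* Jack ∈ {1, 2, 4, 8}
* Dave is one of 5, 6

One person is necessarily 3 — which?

Nate

Erin has just one choice, so Erin = 9. Remove 9 from Nate, Alice.
Alice's domain is down to {7}, so Alice = 7.
Hank and Dave share exactly the 2 values {5, 6}; by pigeonhole those values go to them, so strike 5, 6 from Nate.
So 3 goes to Nate.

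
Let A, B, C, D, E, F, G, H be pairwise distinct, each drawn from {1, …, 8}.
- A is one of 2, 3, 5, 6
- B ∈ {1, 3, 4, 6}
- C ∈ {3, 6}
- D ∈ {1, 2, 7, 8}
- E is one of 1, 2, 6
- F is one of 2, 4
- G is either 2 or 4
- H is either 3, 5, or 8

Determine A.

The 8 variables together cover exactly {1, 2, 3, 4, 5, 6, 7, 8} — 8 values for 8 variables — and 7 appears only in D's list, so D = 7.
The 7 still-open variables draw from only 7 values {1, 2, 3, 4, 5, 6, 8}, so each is used; only H can be 8, hence H = 8.
The 6 still-open variables together cover exactly {1, 2, 3, 4, 5, 6} — 6 values for 6 variables — and 5 appears only in A's list, so A = 5.

5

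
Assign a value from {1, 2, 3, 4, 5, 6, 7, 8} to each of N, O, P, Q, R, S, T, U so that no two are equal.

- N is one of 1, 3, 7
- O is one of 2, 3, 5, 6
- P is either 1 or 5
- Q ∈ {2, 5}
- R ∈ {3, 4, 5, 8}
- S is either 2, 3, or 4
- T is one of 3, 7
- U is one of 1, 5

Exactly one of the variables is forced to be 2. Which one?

Q

The 8 variables draw from only 8 values {1, 2, 3, 4, 5, 6, 7, 8}, so each is used; only O can be 6, hence O = 6.
The 7 still-open variables together cover exactly {1, 2, 3, 4, 5, 7, 8} — 7 values for 7 variables — and 8 appears only in R's list, so R = 8.
Among the 6 still-open variables, 4 fits only S (and all 6 values in {1, 2, 3, 4, 5, 7} must be used), so S = 4.
Among the 5 still-open variables, 2 fits only Q (and all 5 values in {1, 2, 3, 5, 7} must be used), so Q = 2.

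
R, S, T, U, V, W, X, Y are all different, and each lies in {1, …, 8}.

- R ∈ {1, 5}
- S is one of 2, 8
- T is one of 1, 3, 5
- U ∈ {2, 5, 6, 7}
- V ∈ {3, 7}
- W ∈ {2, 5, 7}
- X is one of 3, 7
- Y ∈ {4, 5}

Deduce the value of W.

2

The 8 variables together cover exactly {1, 2, 3, 4, 5, 6, 7, 8} — 8 values for 8 variables — and 4 appears only in Y's list, so Y = 4.
Among the 7 still-open variables, 6 fits only U (and all 7 values in {1, 2, 3, 5, 6, 7, 8} must be used), so U = 6.
The 6 still-open variables together cover exactly {1, 2, 3, 5, 7, 8} — 6 values for 6 variables — and 8 appears only in S's list, so S = 8.
The 5 still-open variables together cover exactly {1, 2, 3, 5, 7} — 5 values for 5 variables — and 2 appears only in W's list, so W = 2.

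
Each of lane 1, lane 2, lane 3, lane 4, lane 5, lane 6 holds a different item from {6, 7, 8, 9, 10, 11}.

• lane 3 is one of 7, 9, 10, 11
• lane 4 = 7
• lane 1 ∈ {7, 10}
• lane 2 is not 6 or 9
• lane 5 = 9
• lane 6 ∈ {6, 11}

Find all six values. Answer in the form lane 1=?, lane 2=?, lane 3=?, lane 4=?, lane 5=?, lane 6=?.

lane 1=10, lane 2=8, lane 3=11, lane 4=7, lane 5=9, lane 6=6

lane 4 must be 7 (only option left). Eliminate 7 elsewhere: lane 1, lane 2, lane 3.
lane 5 must be 9 (only option left). Eliminate 9 elsewhere: lane 3.
lane 1 has just one choice, so lane 1 = 10. Eliminate 10 elsewhere: lane 2, lane 3.
That leaves lane 3 = 11. Remove 11 from lane 2, lane 6.
lane 6 must be 6 (only option left).
That leaves lane 2 = 8.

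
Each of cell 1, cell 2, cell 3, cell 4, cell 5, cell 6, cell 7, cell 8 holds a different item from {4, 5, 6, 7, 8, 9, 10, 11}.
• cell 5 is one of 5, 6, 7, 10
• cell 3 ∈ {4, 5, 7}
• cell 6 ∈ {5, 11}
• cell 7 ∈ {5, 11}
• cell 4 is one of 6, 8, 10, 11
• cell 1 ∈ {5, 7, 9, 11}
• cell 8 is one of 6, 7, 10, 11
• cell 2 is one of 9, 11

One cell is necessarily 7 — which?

The 8 variables together cover exactly {4, 5, 6, 7, 8, 9, 10, 11} — 8 values for 8 variables — and 4 appears only in cell 3's list, so cell 3 = 4.
Among the 7 still-open variables, 8 fits only cell 4 (and all 7 values in {5, 6, 7, 8, 9, 10, 11} must be used), so cell 4 = 8.
cell 6 and cell 7 share exactly the 2 values {5, 11}; by pigeonhole those values go to them, so strike 5, 11 from cell 1, cell 2, cell 5, cell 8.
cell 2's domain is down to {9}, so cell 2 = 9. So cell 1 can't be 9.
So 7 goes to cell 1.

cell 1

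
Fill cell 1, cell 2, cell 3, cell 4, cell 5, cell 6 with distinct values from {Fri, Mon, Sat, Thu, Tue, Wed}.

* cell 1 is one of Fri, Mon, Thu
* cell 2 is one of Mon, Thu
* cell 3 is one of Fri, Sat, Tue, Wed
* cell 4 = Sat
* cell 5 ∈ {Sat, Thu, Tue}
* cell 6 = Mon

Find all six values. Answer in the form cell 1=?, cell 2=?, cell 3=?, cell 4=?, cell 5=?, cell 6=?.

cell 4's domain is down to {Sat}, so cell 4 = Sat. So cell 3, cell 5 can't be Sat.
That leaves cell 6 = Mon. So cell 1, cell 2 can't be Mon.
That leaves cell 2 = Thu. Eliminate Thu elsewhere: cell 1, cell 5.
cell 5's domain is down to {Tue}, so cell 5 = Tue. Eliminate Tue elsewhere: cell 3.
cell 1 has just one choice, so cell 1 = Fri. Remove Fri from cell 3.
cell 3 must be Wed (only option left).

cell 1=Fri, cell 2=Thu, cell 3=Wed, cell 4=Sat, cell 5=Tue, cell 6=Mon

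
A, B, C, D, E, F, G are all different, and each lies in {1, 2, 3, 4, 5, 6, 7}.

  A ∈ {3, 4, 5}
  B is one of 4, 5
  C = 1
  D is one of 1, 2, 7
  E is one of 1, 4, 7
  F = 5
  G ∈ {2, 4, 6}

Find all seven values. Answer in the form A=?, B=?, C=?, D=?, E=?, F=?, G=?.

C's domain is down to {1}, so C = 1. Eliminate 1 elsewhere: D, E.
F must be 5 (only option left). So A, B can't be 5.
B has just one choice, so B = 4. Strike 4 from A, E, G.
E's domain is down to {7}, so E = 7. So D can't be 7.
A's domain is down to {3}, so A = 3.
D must be 2 (only option left). So G can't be 2.
G must be 6 (only option left).

A=3, B=4, C=1, D=2, E=7, F=5, G=6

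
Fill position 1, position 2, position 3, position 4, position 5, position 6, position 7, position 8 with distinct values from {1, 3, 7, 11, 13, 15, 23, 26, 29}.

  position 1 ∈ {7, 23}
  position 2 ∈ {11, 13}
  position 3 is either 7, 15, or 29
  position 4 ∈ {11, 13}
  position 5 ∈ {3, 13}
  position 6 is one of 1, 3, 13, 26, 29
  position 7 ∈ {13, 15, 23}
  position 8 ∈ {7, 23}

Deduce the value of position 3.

29

position 1 and position 8 between them cover only {7, 23} — a naked pair. Remove those values from position 3, position 7.
position 2 and position 4 between them cover only {11, 13} — a naked pair. Remove those values from position 5, position 6, position 7.
position 5 has just one choice, so position 5 = 3. So position 6 can't be 3.
That leaves position 7 = 15. So position 3 can't be 15.
So position 3 = 29.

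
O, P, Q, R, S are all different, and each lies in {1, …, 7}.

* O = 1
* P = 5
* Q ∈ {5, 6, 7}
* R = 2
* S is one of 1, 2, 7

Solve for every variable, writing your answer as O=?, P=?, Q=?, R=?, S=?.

O's domain is down to {1}, so O = 1. So S can't be 1.
That leaves P = 5. So Q can't be 5.
R has just one choice, so R = 2. Remove 2 from S.
S has just one choice, so S = 7. Eliminate 7 elsewhere: Q.
Q's domain is down to {6}, so Q = 6.

O=1, P=5, Q=6, R=2, S=7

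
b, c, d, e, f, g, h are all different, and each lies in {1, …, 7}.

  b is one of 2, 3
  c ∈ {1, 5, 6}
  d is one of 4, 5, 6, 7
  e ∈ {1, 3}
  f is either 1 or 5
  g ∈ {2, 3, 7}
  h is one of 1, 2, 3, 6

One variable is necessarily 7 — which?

The 7 variables together cover exactly {1, 2, 3, 4, 5, 6, 7} — 7 values for 7 variables — and 4 appears only in d's list, so d = 4.
The 6 still-open variables together cover exactly {1, 2, 3, 5, 6, 7} — 6 values for 6 variables — and 7 appears only in g's list, so g = 7.

g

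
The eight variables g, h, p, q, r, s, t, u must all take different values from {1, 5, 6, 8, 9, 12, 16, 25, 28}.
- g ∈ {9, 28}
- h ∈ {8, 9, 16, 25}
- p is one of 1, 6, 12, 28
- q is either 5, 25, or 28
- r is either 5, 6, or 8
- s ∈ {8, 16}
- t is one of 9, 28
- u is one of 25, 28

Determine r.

6

g and t share exactly the 2 values {9, 28}; by pigeonhole those values go to them, so strike 9, 28 from h, p, q, u.
u must be 25 (only option left). Eliminate 25 elsewhere: h, q.
That leaves q = 5. Remove 5 from r.
The 2 variables h and s are confined to {8, 16}, which locks those values in; drop them from r.
So r = 6.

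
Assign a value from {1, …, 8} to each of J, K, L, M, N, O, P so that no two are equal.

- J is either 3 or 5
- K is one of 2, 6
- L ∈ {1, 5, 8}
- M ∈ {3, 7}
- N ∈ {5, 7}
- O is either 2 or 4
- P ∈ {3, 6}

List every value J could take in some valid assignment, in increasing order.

The 3 variables J, M, N are confined to {3, 5, 7}, which locks those values in; drop them from L, P.
That leaves P = 6. So K can't be 6.
K's domain is down to {2}, so K = 2. Strike 2 from O.
O must be 4 (only option left).
No further eliminations apply; J can still be any of 3, 5.

3, 5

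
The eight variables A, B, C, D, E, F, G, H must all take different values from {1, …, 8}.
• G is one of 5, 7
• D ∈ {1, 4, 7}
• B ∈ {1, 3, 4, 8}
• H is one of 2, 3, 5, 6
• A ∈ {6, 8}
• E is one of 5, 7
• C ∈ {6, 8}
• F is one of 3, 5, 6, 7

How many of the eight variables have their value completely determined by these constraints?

Among the 8 variables, 2 fits only H (and all 8 values in {1, 2, 3, 4, 5, 6, 7, 8} must be used), so H = 2.
A and C share exactly the 2 values {6, 8}; by pigeonhole those values go to them, so strike 6, 8 from B, F.
E and G between them cover only {5, 7} — a naked pair. Remove those values from D, F.
F has just one choice, so F = 3. Strike 3 from B.
Determined: F=3, H=2. The other variables each still have more than one consistent value. That makes 2.

2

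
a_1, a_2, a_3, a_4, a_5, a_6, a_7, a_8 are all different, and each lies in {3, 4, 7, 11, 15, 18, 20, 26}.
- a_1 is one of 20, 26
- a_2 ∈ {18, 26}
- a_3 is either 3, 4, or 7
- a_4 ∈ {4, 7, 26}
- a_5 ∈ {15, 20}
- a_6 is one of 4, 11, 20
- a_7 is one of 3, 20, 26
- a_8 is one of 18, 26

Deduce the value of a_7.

3

The 8 variables draw from only 8 values {3, 4, 7, 11, 15, 18, 20, 26}, so each is used; only a_6 can be 11, hence a_6 = 11.
Among the 7 still-open variables, 15 fits only a_5 (and all 7 values in {3, 4, 7, 15, 18, 20, 26} must be used), so a_5 = 15.
The 2 variables a_2 and a_8 are confined to {18, 26}, which locks those values in; drop them from a_1, a_4, a_7.
a_1's domain is down to {20}, so a_1 = 20. Eliminate 20 elsewhere: a_7.
So a_7 = 3.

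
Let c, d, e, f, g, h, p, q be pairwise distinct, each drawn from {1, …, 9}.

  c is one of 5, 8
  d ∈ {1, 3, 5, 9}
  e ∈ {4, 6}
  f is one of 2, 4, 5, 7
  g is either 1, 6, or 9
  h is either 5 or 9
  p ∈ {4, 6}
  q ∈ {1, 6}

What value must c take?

8

e and p between them cover only {4, 6} — a naked pair. Remove those values from f, g, q.
q's domain is down to {1}, so q = 1. So d, g can't be 1.
g's domain is down to {9}, so g = 9. Strike 9 from d, h.
h must be 5 (only option left). So c, d, f can't be 5.
So c = 8.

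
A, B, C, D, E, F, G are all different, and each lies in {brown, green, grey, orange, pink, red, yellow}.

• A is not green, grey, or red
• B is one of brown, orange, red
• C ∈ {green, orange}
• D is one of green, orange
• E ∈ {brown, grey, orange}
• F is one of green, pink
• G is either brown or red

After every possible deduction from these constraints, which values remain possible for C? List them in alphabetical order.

Among the 7 variables, grey fits only E (and all 7 values in {brown, green, grey, orange, pink, red, yellow} must be used), so E = grey.
The 6 still-open variables together cover exactly {brown, green, orange, pink, red, yellow} — 6 values for 6 variables — and yellow appears only in A's list, so A = yellow.
The 5 still-open variables draw from only 5 values {brown, green, orange, pink, red}, so each is used; only F can be pink, hence F = pink.
C and D between them cover only {green, orange} — a naked pair. Remove those values from B.
No further eliminations apply; C can still be any of green, orange.

green, orange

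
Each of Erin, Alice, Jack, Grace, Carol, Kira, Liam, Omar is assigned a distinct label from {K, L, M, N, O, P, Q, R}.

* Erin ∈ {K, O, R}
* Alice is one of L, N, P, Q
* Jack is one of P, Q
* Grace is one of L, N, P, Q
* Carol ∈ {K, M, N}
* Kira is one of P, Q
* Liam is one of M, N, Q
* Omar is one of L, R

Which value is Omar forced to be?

The 8 variables draw from only 8 values {K, L, M, N, O, P, Q, R}, so each is used; only Erin can be O, hence Erin = O.
The 7 still-open variables together cover exactly {K, L, M, N, P, Q, R} — 7 values for 7 variables — and K appears only in Carol's list, so Carol = K.
The 6 still-open variables draw from only 6 values {L, M, N, P, Q, R}, so each is used; only Liam can be M, hence Liam = M.
The 5 still-open variables draw from only 5 values {L, N, P, Q, R}, so each is used; only Omar can be R, hence Omar = R.

R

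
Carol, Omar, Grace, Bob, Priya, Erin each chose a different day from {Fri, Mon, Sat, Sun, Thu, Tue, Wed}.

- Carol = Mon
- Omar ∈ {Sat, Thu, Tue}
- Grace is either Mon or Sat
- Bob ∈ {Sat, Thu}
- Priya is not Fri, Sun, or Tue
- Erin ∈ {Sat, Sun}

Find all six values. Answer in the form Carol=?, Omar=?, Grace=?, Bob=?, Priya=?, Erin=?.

Carol=Mon, Omar=Tue, Grace=Sat, Bob=Thu, Priya=Wed, Erin=Sun

Carol has just one choice, so Carol = Mon. Eliminate Mon elsewhere: Grace, Priya.
That leaves Grace = Sat. Eliminate Sat elsewhere: Omar, Bob, Priya, Erin.
Bob's domain is down to {Thu}, so Bob = Thu. Remove Thu from Omar, Priya.
That leaves Priya = Wed.
Erin has just one choice, so Erin = Sun.
That leaves Omar = Tue.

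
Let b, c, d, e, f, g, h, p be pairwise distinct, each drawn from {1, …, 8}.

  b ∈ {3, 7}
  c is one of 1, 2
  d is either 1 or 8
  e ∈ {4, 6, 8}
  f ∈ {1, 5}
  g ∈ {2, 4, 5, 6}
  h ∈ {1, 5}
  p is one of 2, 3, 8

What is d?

8

The 8 variables draw from only 8 values {1, 2, 3, 4, 5, 6, 7, 8}, so each is used; only b can be 7, hence b = 7.
Among the 7 still-open variables, 3 fits only p (and all 7 values in {1, 2, 3, 4, 5, 6, 8} must be used), so p = 3.
The 2 variables f and h are confined to {1, 5}, which locks those values in; drop them from c, d, g.
So d = 8.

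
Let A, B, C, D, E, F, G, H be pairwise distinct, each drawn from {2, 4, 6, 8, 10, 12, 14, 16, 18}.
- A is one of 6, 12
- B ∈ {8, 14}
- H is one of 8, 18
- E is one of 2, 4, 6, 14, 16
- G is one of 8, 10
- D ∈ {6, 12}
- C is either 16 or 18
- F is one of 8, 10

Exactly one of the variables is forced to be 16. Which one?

C

The 2 variables A and D are confined to {6, 12}, which locks those values in; drop them from E.
F and G between them cover only {8, 10} — a naked pair. Remove those values from B, H.
B must be 14 (only option left). Remove 14 from E.
H's domain is down to {18}, so H = 18. Remove 18 from C.
So 16 goes to C.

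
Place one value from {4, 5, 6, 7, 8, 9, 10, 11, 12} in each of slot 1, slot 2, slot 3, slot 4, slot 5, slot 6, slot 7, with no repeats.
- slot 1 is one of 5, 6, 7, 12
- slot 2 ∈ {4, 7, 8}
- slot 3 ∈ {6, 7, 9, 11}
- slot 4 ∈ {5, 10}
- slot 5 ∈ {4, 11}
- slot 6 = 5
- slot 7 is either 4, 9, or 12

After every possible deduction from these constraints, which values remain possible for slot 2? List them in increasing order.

4, 7, 8

slot 6 must be 5 (only option left). So slot 1, slot 4 can't be 5.
That leaves slot 4 = 10.
No further eliminations apply; slot 2 can still be any of 4, 7, 8.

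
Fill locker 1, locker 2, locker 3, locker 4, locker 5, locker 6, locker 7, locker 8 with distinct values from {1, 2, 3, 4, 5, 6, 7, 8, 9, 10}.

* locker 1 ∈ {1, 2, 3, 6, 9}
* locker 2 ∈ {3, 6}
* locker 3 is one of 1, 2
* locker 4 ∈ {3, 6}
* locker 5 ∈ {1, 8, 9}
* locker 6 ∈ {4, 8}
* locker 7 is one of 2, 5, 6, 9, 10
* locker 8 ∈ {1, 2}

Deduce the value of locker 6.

locker 2 and locker 4 between them cover only {3, 6} — a naked pair. Remove those values from locker 1, locker 7.
The 2 variables locker 3 and locker 8 are confined to {1, 2}, which locks those values in; drop them from locker 1, locker 5, locker 7.
locker 1's domain is down to {9}, so locker 1 = 9. So locker 5, locker 7 can't be 9.
locker 5 must be 8 (only option left). Strike 8 from locker 6.
So locker 6 = 4.

4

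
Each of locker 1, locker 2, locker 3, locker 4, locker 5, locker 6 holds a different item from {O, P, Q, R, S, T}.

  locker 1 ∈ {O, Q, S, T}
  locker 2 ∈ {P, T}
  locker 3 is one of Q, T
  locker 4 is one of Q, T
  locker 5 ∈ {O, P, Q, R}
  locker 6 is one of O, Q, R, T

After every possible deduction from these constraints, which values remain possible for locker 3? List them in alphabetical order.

Q, T

Among the 6 variables, S fits only locker 1 (and all 6 values in {O, P, Q, R, S, T} must be used), so locker 1 = S.
locker 3 and locker 4 share exactly the 2 values {Q, T}; by pigeonhole those values go to them, so strike Q, T from locker 2, locker 5, locker 6.
locker 2 must be P (only option left). Remove P from locker 5.
No further eliminations apply; locker 3 can still be any of Q, T.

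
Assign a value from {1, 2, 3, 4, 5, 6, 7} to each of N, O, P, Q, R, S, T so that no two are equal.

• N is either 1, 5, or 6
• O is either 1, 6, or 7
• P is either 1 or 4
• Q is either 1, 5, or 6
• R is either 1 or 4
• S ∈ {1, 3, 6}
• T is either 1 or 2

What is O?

7

The 7 variables draw from only 7 values {1, 2, 3, 4, 5, 6, 7}, so each is used; only T can be 2, hence T = 2.
The 6 still-open variables draw from only 6 values {1, 3, 4, 5, 6, 7}, so each is used; only S can be 3, hence S = 3.
The 5 still-open variables draw from only 5 values {1, 4, 5, 6, 7}, so each is used; only O can be 7, hence O = 7.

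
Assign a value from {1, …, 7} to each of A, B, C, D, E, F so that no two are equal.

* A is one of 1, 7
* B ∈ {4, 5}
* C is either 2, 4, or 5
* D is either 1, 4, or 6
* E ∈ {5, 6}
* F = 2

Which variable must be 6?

E

F must be 2 (only option left). Eliminate 2 elsewhere: C.
The 5 still-open variables draw from only 5 values {1, 4, 5, 6, 7}, so each is used; only A can be 7, hence A = 7.
Among the 4 still-open variables, 1 fits only D (and all 4 values in {1, 4, 5, 6} must be used), so D = 1.
Among the 3 still-open variables, 6 fits only E (and all 3 values in {4, 5, 6} must be used), so E = 6.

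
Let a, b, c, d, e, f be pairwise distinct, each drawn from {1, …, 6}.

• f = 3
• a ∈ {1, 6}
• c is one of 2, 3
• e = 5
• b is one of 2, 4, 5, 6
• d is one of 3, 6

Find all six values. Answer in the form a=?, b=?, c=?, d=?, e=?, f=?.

a=1, b=4, c=2, d=6, e=5, f=3

e must be 5 (only option left). Remove 5 from b.
f must be 3 (only option left). Remove 3 from c, d.
c must be 2 (only option left). Eliminate 2 elsewhere: b.
d has just one choice, so d = 6. Remove 6 from a, b.
a must be 1 (only option left).
That leaves b = 4.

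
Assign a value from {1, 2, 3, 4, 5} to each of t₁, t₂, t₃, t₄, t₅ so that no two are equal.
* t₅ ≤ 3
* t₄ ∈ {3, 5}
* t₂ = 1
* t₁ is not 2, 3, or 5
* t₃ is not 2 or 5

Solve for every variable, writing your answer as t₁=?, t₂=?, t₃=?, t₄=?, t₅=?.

t₂'s domain is down to {1}, so t₂ = 1. Strike 1 from t₁, t₃, t₅.
t₁ must be 4 (only option left). Strike 4 from t₃.
t₃ must be 3 (only option left). Strike 3 from t₄, t₅.
That leaves t₄ = 5.
t₅'s domain is down to {2}, so t₅ = 2.

t₁=4, t₂=1, t₃=3, t₄=5, t₅=2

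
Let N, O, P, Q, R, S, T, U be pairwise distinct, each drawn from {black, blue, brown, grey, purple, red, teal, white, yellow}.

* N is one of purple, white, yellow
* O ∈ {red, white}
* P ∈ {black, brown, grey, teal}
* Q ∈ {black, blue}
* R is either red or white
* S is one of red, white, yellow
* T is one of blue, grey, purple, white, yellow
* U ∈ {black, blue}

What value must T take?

grey

O and R between them cover only {red, white} — a naked pair. Remove those values from N, S, T.
S's domain is down to {yellow}, so S = yellow. Eliminate yellow elsewhere: N, T.
N has just one choice, so N = purple. So T can't be purple.
Q and U between them cover only {black, blue} — a naked pair. Remove those values from P, T.
So T = grey.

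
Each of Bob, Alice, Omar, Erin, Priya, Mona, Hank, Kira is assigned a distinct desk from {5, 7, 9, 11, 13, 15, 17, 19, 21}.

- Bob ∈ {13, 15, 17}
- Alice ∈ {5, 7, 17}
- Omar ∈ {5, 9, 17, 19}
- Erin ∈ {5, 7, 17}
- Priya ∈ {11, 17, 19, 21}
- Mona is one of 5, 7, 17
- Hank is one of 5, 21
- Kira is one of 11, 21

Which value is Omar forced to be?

9

The 3 variables Alice, Erin, Mona are confined to {5, 7, 17}, which locks those values in; drop them from Bob, Omar, Priya, Hank.
Hank must be 21 (only option left). Remove 21 from Priya, Kira.
Kira must be 11 (only option left). Eliminate 11 elsewhere: Priya.
Priya's domain is down to {19}, so Priya = 19. So Omar can't be 19.
So Omar = 9.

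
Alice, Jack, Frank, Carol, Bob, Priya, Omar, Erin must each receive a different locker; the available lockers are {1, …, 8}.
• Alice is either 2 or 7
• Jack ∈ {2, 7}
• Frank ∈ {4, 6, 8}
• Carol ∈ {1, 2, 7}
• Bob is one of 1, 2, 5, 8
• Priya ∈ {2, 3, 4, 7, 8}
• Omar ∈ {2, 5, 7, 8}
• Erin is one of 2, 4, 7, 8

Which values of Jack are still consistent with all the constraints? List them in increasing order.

2, 7

The 8 variables draw from only 8 values {1, 2, 3, 4, 5, 6, 7, 8}, so each is used; only Priya can be 3, hence Priya = 3.
The 7 still-open variables draw from only 7 values {1, 2, 4, 5, 6, 7, 8}, so each is used; only Frank can be 6, hence Frank = 6.
Among the 6 still-open variables, 4 fits only Erin (and all 6 values in {1, 2, 4, 5, 7, 8} must be used), so Erin = 4.
The 2 variables Alice and Jack are confined to {2, 7}, which locks those values in; drop them from Carol, Bob, Omar.
Carol has just one choice, so Carol = 1. Eliminate 1 elsewhere: Bob.
No further eliminations apply; Jack can still be any of 2, 7.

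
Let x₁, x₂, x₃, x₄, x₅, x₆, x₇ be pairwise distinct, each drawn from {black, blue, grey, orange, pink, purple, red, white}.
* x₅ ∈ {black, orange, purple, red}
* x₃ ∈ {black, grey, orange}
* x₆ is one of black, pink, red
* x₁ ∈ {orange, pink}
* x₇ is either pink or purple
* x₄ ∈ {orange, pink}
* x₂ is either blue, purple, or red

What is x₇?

purple

The 7 variables together cover exactly {black, blue, grey, orange, pink, purple, red} — 7 values for 7 variables — and blue appears only in x₂'s list, so x₂ = blue.
The 6 still-open variables together cover exactly {black, grey, orange, pink, purple, red} — 6 values for 6 variables — and grey appears only in x₃'s list, so x₃ = grey.
The 2 variables x₁ and x₄ are confined to {orange, pink}, which locks those values in; drop them from x₅, x₆, x₇.
So x₇ = purple.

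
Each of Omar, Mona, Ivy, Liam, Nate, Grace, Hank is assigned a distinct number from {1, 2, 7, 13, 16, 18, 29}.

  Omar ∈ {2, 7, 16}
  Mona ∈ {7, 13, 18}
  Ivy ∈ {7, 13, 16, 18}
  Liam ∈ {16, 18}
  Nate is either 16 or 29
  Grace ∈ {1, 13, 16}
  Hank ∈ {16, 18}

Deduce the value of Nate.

29

Among the 7 variables, 1 fits only Grace (and all 7 values in {1, 2, 7, 13, 16, 18, 29} must be used), so Grace = 1.
The 6 still-open variables draw from only 6 values {2, 7, 13, 16, 18, 29}, so each is used; only Omar can be 2, hence Omar = 2.
The 5 still-open variables together cover exactly {7, 13, 16, 18, 29} — 5 values for 5 variables — and 29 appears only in Nate's list, so Nate = 29.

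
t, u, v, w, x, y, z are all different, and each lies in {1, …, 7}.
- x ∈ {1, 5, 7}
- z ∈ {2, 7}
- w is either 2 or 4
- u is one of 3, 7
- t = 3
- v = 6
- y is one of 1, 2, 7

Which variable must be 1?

t must be 3 (only option left). Strike 3 from u.
u has just one choice, so u = 7. Remove 7 from x, y, z.
v must be 6 (only option left).
z's domain is down to {2}, so z = 2. So w, y can't be 2.
So 1 goes to y.

y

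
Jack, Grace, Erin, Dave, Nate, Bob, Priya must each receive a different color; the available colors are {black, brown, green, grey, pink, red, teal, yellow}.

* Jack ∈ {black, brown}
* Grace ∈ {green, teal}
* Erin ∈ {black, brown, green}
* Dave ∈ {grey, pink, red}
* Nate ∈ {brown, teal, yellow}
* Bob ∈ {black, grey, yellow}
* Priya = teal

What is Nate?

Priya has just one choice, so Priya = teal. Strike teal from Grace, Nate.
Grace has just one choice, so Grace = green. Strike green from Erin.
Jack and Erin share exactly the 2 values {black, brown}; by pigeonhole those values go to them, so strike black, brown from Nate, Bob.
So Nate = yellow.

yellow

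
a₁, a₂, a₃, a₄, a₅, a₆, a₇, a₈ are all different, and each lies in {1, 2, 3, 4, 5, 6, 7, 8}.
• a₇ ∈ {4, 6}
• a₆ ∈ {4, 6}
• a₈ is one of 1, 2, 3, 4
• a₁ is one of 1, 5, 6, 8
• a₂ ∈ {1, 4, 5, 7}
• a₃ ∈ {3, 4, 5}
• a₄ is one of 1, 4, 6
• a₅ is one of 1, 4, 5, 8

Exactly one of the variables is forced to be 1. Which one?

Among the 8 variables, 2 fits only a₈ (and all 8 values in {1, 2, 3, 4, 5, 6, 7, 8} must be used), so a₈ = 2.
The 7 still-open variables together cover exactly {1, 3, 4, 5, 6, 7, 8} — 7 values for 7 variables — and 3 appears only in a₃'s list, so a₃ = 3.
The 6 still-open variables draw from only 6 values {1, 4, 5, 6, 7, 8}, so each is used; only a₂ can be 7, hence a₂ = 7.
The 2 variables a₆ and a₇ are confined to {4, 6}, which locks those values in; drop them from a₁, a₄, a₅.
So 1 goes to a₄.

a₄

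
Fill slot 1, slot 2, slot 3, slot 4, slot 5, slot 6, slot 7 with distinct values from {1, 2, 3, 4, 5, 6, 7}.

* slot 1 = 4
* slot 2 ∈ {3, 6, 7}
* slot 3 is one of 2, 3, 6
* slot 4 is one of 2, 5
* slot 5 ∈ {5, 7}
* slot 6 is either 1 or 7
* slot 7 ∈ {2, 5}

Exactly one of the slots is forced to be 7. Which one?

slot 1's domain is down to {4}, so slot 1 = 4.
Among the 6 still-open variables, 1 fits only slot 6 (and all 6 values in {1, 2, 3, 5, 6, 7} must be used), so slot 6 = 1.
The 2 variables slot 4 and slot 7 are confined to {2, 5}, which locks those values in; drop them from slot 3, slot 5.
So 7 goes to slot 5.

slot 5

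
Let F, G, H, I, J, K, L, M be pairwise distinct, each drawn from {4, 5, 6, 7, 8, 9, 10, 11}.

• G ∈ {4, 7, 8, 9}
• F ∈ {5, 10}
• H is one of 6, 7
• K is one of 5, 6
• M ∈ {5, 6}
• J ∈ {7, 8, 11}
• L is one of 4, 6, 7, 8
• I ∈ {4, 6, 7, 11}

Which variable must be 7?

The 8 variables draw from only 8 values {4, 5, 6, 7, 8, 9, 10, 11}, so each is used; only G can be 9, hence G = 9.
The 7 still-open variables together cover exactly {4, 5, 6, 7, 8, 10, 11} — 7 values for 7 variables — and 10 appears only in F's list, so F = 10.
K and M between them cover only {5, 6} — a naked pair. Remove those values from H, I, L.
So 7 goes to H.

H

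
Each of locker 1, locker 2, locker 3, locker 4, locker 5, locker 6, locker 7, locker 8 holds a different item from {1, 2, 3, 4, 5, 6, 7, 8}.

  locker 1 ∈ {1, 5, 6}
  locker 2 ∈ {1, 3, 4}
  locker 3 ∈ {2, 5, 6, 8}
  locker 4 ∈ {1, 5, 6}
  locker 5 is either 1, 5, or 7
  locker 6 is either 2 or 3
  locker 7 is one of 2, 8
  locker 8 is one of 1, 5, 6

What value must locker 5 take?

The 8 variables draw from only 8 values {1, 2, 3, 4, 5, 6, 7, 8}, so each is used; only locker 2 can be 4, hence locker 2 = 4.
The 7 still-open variables draw from only 7 values {1, 2, 3, 5, 6, 7, 8}, so each is used; only locker 6 can be 3, hence locker 6 = 3.
Among the 6 still-open variables, 7 fits only locker 5 (and all 6 values in {1, 2, 5, 6, 7, 8} must be used), so locker 5 = 7.

7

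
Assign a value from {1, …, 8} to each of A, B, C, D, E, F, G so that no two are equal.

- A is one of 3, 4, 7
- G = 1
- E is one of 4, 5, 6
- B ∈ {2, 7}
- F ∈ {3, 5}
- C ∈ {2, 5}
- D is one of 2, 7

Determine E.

G must be 1 (only option left).
The 6 still-open variables together cover exactly {2, 3, 4, 5, 6, 7} — 6 values for 6 variables — and 6 appears only in E's list, so E = 6.

6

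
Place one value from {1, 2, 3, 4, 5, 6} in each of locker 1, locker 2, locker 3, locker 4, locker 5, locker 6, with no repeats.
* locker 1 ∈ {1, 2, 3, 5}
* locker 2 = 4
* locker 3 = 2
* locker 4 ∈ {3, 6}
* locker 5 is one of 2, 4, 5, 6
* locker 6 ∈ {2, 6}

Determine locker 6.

6

locker 2 has just one choice, so locker 2 = 4. So locker 5 can't be 4.
That leaves locker 3 = 2. Remove 2 from locker 1, locker 5, locker 6.
So locker 6 = 6.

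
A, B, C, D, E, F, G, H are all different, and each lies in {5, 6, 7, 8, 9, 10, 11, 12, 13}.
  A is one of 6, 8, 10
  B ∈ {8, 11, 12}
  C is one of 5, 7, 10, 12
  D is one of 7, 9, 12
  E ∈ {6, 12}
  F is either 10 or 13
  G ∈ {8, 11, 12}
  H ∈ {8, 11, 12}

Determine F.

B, G, H share exactly the 3 values {8, 11, 12}; by pigeonhole those values go to them, so strike 8, 11, 12 from A, C, D, E.
That leaves E = 6. Strike 6 from A.
A must be 10 (only option left). Strike 10 from C, F.
So F = 13.

13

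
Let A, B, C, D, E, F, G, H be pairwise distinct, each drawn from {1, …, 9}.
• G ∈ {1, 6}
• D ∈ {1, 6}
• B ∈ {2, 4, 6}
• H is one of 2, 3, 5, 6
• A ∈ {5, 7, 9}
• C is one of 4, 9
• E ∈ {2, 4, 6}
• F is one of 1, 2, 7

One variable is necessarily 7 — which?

The 8 variables together cover exactly {1, 2, 3, 4, 5, 6, 7, 9} — 8 values for 8 variables — and 3 appears only in H's list, so H = 3.
The 7 still-open variables together cover exactly {1, 2, 4, 5, 6, 7, 9} — 7 values for 7 variables — and 5 appears only in A's list, so A = 5.
Among the 6 still-open variables, 7 fits only F (and all 6 values in {1, 2, 4, 6, 7, 9} must be used), so F = 7.

F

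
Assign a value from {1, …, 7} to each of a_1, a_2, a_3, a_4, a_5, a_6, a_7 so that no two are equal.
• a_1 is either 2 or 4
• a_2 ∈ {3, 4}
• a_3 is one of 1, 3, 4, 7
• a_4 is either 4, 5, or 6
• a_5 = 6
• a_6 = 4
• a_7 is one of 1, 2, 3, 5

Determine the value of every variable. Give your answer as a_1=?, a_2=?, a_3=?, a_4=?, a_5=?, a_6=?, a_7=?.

a_5 must be 6 (only option left). Strike 6 from a_4.
a_6 has just one choice, so a_6 = 4. Strike 4 from a_1, a_2, a_3, a_4.
a_1's domain is down to {2}, so a_1 = 2. So a_7 can't be 2.
a_2 must be 3 (only option left). Remove 3 from a_3, a_7.
That leaves a_4 = 5. Remove 5 from a_7.
a_7 has just one choice, so a_7 = 1. Eliminate 1 elsewhere: a_3.
That leaves a_3 = 7.

a_1=2, a_2=3, a_3=7, a_4=5, a_5=6, a_6=4, a_7=1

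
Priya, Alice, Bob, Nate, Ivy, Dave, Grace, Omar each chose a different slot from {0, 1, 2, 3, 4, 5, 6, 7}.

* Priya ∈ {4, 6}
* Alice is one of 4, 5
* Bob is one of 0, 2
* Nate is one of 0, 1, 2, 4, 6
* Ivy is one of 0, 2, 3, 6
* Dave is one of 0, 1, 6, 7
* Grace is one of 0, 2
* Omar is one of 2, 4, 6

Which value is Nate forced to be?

The 8 variables together cover exactly {0, 1, 2, 3, 4, 5, 6, 7} — 8 values for 8 variables — and 3 appears only in Ivy's list, so Ivy = 3.
The 7 still-open variables together cover exactly {0, 1, 2, 4, 5, 6, 7} — 7 values for 7 variables — and 5 appears only in Alice's list, so Alice = 5.
Among the 6 still-open variables, 7 fits only Dave (and all 6 values in {0, 1, 2, 4, 6, 7} must be used), so Dave = 7.
Among the 5 still-open variables, 1 fits only Nate (and all 5 values in {0, 1, 2, 4, 6} must be used), so Nate = 1.

1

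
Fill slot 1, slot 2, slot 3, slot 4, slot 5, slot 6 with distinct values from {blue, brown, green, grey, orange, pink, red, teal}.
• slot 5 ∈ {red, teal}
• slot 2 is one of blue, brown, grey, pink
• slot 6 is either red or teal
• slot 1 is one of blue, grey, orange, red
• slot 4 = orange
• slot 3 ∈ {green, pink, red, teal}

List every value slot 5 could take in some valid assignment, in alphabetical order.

red, teal

slot 4 has just one choice, so slot 4 = orange. So slot 1 can't be orange.
slot 5 and slot 6 between them cover only {red, teal} — a naked pair. Remove those values from slot 1, slot 3.
No further eliminations apply; slot 5 can still be any of red, teal.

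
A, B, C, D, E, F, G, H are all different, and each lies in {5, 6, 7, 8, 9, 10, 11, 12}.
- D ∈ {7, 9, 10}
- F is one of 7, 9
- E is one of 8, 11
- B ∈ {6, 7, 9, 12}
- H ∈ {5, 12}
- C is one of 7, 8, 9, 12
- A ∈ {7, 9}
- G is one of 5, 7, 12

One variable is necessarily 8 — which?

C

The 8 variables draw from only 8 values {5, 6, 7, 8, 9, 10, 11, 12}, so each is used; only B can be 6, hence B = 6.
The 7 still-open variables draw from only 7 values {5, 7, 8, 9, 10, 11, 12}, so each is used; only D can be 10, hence D = 10.
The 6 still-open variables draw from only 6 values {5, 7, 8, 9, 11, 12}, so each is used; only E can be 11, hence E = 11.
The 5 still-open variables together cover exactly {5, 7, 8, 9, 12} — 5 values for 5 variables — and 8 appears only in C's list, so C = 8.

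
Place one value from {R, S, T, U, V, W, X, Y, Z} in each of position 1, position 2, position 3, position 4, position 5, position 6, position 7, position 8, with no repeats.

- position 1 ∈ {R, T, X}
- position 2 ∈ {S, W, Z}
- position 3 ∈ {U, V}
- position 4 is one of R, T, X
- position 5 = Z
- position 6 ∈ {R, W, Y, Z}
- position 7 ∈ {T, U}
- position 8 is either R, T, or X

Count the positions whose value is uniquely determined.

position 5 has just one choice, so position 5 = Z. Remove Z from position 2, position 6.
The 3 variables position 1, position 4, position 8 are confined to {R, T, X}, which locks those values in; drop them from position 6, position 7.
position 7 must be U (only option left). Eliminate U elsewhere: position 3.
position 3 must be V (only option left).
Determined: position 3=V, position 5=Z, position 7=U. The other positions each still have more than one consistent value. That makes 3.

3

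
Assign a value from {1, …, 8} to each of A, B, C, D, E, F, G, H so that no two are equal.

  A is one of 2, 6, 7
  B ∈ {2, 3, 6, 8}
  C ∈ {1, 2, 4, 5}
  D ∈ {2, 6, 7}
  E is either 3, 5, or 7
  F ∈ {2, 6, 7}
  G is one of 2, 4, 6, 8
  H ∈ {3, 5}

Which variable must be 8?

The 8 variables draw from only 8 values {1, 2, 3, 4, 5, 6, 7, 8}, so each is used; only C can be 1, hence C = 1.
Among the 7 still-open variables, 4 fits only G (and all 7 values in {2, 3, 4, 5, 6, 7, 8} must be used), so G = 4.
The 6 still-open variables draw from only 6 values {2, 3, 5, 6, 7, 8}, so each is used; only B can be 8, hence B = 8.

B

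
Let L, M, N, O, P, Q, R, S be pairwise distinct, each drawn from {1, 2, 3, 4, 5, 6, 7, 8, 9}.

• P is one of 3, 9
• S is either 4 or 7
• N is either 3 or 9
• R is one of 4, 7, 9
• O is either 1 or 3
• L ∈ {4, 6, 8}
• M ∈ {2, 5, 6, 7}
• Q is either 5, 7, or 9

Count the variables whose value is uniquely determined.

N and P between them cover only {3, 9} — a naked pair. Remove those values from O, Q, R.
O must be 1 (only option left).
R and S between them cover only {4, 7} — a naked pair. Remove those values from L, M, Q.
Q must be 5 (only option left). Strike 5 from M.
Determined: O=1, Q=5. The other variables each still have more than one consistent value. That makes 2.

2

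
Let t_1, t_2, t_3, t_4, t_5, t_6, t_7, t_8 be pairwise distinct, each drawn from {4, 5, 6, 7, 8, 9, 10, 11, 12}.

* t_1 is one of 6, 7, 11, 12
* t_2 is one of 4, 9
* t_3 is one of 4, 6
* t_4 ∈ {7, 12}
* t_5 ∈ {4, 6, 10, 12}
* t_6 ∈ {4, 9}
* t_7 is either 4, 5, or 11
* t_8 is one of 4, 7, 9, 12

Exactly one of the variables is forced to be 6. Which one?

t_3

Among the 8 variables, 5 fits only t_7 (and all 8 values in {4, 5, 6, 7, 9, 10, 11, 12} must be used), so t_7 = 5.
Among the 7 still-open variables, 10 fits only t_5 (and all 7 values in {4, 6, 7, 9, 10, 11, 12} must be used), so t_5 = 10.
Among the 6 still-open variables, 11 fits only t_1 (and all 6 values in {4, 6, 7, 9, 11, 12} must be used), so t_1 = 11.
Among the 5 still-open variables, 6 fits only t_3 (and all 5 values in {4, 6, 7, 9, 12} must be used), so t_3 = 6.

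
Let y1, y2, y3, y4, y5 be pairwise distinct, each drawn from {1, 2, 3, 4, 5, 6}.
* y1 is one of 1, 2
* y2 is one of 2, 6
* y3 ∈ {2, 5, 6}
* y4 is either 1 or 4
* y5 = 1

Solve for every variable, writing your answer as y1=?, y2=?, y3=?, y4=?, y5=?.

y5 has just one choice, so y5 = 1. Remove 1 from y1, y4.
y1 must be 2 (only option left). Remove 2 from y2, y3.
y2 has just one choice, so y2 = 6. Remove 6 from y3.
y3 must be 5 (only option left).
y4 has just one choice, so y4 = 4.

y1=2, y2=6, y3=5, y4=4, y5=1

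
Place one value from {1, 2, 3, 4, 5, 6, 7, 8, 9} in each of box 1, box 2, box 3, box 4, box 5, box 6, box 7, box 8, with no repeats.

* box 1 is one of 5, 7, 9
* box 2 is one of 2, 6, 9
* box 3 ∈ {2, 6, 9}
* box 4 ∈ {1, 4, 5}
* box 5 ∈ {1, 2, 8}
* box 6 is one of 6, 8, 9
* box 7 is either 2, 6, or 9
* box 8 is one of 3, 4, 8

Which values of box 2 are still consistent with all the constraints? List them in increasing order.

2, 6, 9

box 2, box 3, box 7 share exactly the 3 values {2, 6, 9}; by pigeonhole those values go to them, so strike 2, 6, 9 from box 1, box 5, box 6.
That leaves box 6 = 8. Eliminate 8 elsewhere: box 5, box 8.
box 5 has just one choice, so box 5 = 1. Remove 1 from box 4.
No further eliminations apply; box 2 can still be any of 2, 6, 9.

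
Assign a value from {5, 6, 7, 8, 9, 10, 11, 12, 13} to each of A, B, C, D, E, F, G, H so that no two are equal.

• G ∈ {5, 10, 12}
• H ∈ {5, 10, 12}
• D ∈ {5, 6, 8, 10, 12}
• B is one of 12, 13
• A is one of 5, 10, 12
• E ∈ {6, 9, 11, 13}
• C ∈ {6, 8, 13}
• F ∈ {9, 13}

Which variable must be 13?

B

Among the 8 variables, 11 fits only E (and all 8 values in {5, 6, 8, 9, 10, 11, 12, 13} must be used), so E = 11.
The 7 still-open variables draw from only 7 values {5, 6, 8, 9, 10, 12, 13}, so each is used; only F can be 9, hence F = 9.
A, G, H between them cover only {5, 10, 12} — a naked triple. Remove those values from B, D.
So 13 goes to B.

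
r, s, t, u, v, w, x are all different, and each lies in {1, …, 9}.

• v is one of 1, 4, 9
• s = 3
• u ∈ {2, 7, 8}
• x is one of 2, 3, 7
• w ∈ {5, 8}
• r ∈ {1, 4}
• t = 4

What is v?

s's domain is down to {3}, so s = 3. Strike 3 from x.
t must be 4 (only option left). Eliminate 4 elsewhere: r, v.
r has just one choice, so r = 1. Eliminate 1 elsewhere: v.
So v = 9.

9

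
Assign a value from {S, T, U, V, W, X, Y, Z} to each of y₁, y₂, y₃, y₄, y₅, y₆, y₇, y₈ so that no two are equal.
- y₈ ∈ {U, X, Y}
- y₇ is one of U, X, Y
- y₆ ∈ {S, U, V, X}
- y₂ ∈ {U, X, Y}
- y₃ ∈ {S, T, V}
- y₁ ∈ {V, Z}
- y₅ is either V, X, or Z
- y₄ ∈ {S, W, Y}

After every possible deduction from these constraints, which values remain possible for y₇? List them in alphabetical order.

Among the 8 variables, T fits only y₃ (and all 8 values in {S, T, U, V, W, X, Y, Z} must be used), so y₃ = T.
Among the 7 still-open variables, W fits only y₄ (and all 7 values in {S, U, V, W, X, Y, Z} must be used), so y₄ = W.
The 6 still-open variables draw from only 6 values {S, U, V, X, Y, Z}, so each is used; only y₆ can be S, hence y₆ = S.
y₂, y₇, y₈ share exactly the 3 values {U, X, Y}; by pigeonhole those values go to them, so strike U, X, Y from y₅.
No further eliminations apply; y₇ can still be any of U, X, Y.

U, X, Y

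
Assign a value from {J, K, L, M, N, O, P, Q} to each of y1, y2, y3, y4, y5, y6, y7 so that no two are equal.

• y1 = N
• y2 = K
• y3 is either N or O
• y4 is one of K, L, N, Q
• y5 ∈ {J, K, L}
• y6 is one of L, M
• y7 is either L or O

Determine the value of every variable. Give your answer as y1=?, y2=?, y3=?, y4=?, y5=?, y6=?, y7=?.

y1=N, y2=K, y3=O, y4=Q, y5=J, y6=M, y7=L

y1's domain is down to {N}, so y1 = N. Strike N from y3, y4.
y2's domain is down to {K}, so y2 = K. Remove K from y4, y5.
That leaves y3 = O. Eliminate O elsewhere: y7.
y7 has just one choice, so y7 = L. Eliminate L elsewhere: y4, y5, y6.
That leaves y4 = Q.
That leaves y5 = J.
y6 has just one choice, so y6 = M.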